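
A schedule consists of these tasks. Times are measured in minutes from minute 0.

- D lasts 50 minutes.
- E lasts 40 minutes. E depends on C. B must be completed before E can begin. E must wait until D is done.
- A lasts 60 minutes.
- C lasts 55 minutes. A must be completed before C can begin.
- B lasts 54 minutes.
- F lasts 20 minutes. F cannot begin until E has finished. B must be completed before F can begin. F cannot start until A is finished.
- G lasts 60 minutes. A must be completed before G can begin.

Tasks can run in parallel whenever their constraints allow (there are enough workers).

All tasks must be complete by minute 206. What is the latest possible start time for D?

F has no dependents, so it just needs to finish by minute 206. Starting by 206 − 20 = minute 186 achieves that.
Since F (must start by minute 186) depends on it, E must finish by minute 186. Backing off its 40-minute duration gives a latest start of minute 146.
D has to be done before E (must start by minute 146). That means finishing by minute 146, i.e. starting by 146 − 50 = minute 96.

96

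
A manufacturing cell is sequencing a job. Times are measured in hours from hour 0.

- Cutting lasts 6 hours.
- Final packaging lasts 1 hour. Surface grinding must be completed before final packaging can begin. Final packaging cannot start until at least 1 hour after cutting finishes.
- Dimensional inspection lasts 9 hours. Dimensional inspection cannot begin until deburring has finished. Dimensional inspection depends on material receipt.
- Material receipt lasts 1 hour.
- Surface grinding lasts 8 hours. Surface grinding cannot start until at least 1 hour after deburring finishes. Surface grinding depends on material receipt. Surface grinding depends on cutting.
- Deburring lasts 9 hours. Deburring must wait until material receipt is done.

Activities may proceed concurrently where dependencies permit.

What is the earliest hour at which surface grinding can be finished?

19

Cutting has no prerequisites, so it starts at hour 0 and finishes at hour 6.
Nothing blocks material receipt, so it runs from hour 0 to hour 1.
Deburring waits on material receipt (finishes hour 1), so it starts at hour 1 and finishes at 1 + 9 = hour 10.
Surface grinding cannot start until deburring (finishes hour 10, plus 1-hour gap → hour 11); material receipt (finishes hour 1); cutting (finishes hour 6). The controlling bound is hour 11, so surface grinding finishes at 11 + 8 = hour 19.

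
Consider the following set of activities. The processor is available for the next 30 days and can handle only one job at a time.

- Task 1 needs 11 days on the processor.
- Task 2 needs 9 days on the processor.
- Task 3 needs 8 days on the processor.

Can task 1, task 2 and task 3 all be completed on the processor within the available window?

Running back to back, the jobs need 11 + 9 + 8 = 28 days on the processor.
Since 28 ≤ 30, they fit within the window.

Yes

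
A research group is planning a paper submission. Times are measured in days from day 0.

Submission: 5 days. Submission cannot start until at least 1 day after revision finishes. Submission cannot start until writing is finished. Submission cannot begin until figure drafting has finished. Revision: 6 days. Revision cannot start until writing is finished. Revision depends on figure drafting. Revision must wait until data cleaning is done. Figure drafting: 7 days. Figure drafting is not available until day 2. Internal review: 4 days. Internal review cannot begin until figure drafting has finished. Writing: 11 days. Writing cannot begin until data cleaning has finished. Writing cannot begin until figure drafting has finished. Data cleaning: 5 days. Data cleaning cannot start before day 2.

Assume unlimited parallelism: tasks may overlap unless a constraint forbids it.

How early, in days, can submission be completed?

Figure drafting cannot begin until its own release at day 2. It runs from day 2 to 2 + 7 = day 9.
After its own release at day 2, data cleaning can start at day 2 and finishes at day 7.
Writing needs all of data cleaning (finishes day 7); figure drafting (finishes day 9). That puts its earliest start at day 9; it finishes at 9 + 11 = day 20.
For revision: writing (finishes day 20); figure drafting (finishes day 9); data cleaning (finishes day 7). Taking the maximum gives a start of day 20, and it finishes at 20 + 6 = day 26.
Submission cannot start until revision (finishes day 26, plus 1-day gap → day 27); writing (finishes day 20); figure drafting (finishes day 9). The controlling bound is day 27, so submission finishes at 27 + 5 = day 32.

32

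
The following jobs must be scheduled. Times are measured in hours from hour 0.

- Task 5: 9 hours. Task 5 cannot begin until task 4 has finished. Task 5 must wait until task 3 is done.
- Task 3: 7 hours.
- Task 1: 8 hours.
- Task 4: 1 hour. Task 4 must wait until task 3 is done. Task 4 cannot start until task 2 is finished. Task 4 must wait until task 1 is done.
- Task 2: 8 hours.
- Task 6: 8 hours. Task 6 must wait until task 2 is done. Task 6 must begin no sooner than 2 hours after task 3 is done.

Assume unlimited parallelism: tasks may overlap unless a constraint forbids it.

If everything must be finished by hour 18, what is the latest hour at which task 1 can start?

0

Task 5 has no dependents, so it just needs to finish by hour 18. Starting by 18 − 9 = hour 9 achieves that.
Task 4 must finish before task 5 (must start by hour 9). With a 1-hour duration, task 4 must start by 9 − 1 = hour 8.
Task 1 feeds into task 4 (must start by hour 8); so task 1 must finish by hour 8 and therefore start by hour 0.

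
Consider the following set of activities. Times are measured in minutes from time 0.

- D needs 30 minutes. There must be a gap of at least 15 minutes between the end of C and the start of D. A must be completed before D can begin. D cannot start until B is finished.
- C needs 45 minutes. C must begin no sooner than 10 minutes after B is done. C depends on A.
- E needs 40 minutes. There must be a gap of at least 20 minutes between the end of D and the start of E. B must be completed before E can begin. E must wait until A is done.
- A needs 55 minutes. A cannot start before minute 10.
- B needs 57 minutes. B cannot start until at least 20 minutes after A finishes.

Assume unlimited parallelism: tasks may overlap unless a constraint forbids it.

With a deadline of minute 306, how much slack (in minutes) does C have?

A waits on its own release at minute 10, so it starts at minute 10 and finishes at 10 + 55 = minute 65.
B waits on A (finishes minute 65, plus 20-minute gap → minute 85), so it starts at minute 85 and finishes at 85 + 57 = minute 142.
C has to wait for B (finishes minute 142, plus 10-minute gap → minute 152); A (finishes minute 65). The latest of these is minute 152, so C runs minute 152 to 152 + 45 = minute 197.

Working backward from the deadline:
E has no dependents, so it just needs to finish by minute 306. Starting by 306 − 40 = minute 266 achieves that.
D has to be done before E (must start by minute 266, minus 20-minute gap → minute 246). That means finishing by minute 246, i.e. starting by 246 − 30 = minute 216.
C feeds into D (must start by minute 216, minus 15-minute gap → minute 201); so C must finish by minute 201 and therefore start by minute 156.
So C can start as early as minute 152 and as late as minute 156, giving 156 − 152 = 4 minutes of slack.

4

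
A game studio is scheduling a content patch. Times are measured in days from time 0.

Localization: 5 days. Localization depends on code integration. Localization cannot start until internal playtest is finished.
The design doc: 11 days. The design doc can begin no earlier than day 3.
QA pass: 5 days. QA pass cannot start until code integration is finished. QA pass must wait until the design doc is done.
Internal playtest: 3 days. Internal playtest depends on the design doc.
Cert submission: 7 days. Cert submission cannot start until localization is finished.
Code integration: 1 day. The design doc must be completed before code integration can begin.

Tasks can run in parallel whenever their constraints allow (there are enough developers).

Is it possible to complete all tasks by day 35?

Yes

The design doc cannot begin until its own release at day 3. It runs from day 3 to 3 + 11 = day 14.
Internal playtest cannot begin until the design doc (finishes day 14). It runs from day 14 to 14 + 3 = day 17.
Code integration cannot begin until the design doc (finishes day 14). It runs from day 14 to 14 + 1 = day 15.
QA pass cannot start until code integration (finishes day 15); the design doc (finishes day 14). The controlling bound is day 15, so QA pass finishes at 15 + 5 = day 20.
For localization: code integration (finishes day 15); internal playtest (finishes day 17). Taking the maximum gives a start of day 17, and it finishes at 17 + 5 = day 22.
Cert submission waits on localization (finishes day 22), so it starts at day 22 and finishes at 22 + 7 = day 29.
Every task is finished by day 29, which is no later than the deadline of 35, so the schedule is feasible.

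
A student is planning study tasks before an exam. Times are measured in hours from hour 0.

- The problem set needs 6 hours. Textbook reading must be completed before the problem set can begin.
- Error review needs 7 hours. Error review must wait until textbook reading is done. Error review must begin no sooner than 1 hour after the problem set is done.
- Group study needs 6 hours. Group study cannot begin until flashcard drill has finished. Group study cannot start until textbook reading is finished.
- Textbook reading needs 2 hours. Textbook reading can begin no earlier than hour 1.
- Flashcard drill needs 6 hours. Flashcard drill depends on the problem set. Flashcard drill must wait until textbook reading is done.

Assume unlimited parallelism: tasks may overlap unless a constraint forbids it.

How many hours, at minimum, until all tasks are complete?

21

After its own release at hour 1, textbook reading can start at hour 1 and finishes at hour 3.
The problem set waits on textbook reading (finishes hour 3), so it starts at hour 3 and finishes at 3 + 6 = hour 9.
Error review cannot start until textbook reading (finishes hour 3); the problem set (finishes hour 9, plus 1-hour gap → hour 10). The controlling bound is hour 10, so error review finishes at 10 + 7 = hour 17.
Flashcard drill cannot start until the problem set (finishes hour 9); textbook reading (finishes hour 3). The controlling bound is hour 9, so flashcard drill finishes at 9 + 6 = hour 15.
For group study: flashcard drill (finishes hour 15); textbook reading (finishes hour 3). Taking the maximum gives a start of hour 15, and it finishes at 15 + 6 = hour 21.
All tasks are finished once the last one completes. Finish times: Textbook reading at 3, The problem set at 9, Flashcard drill at 15, Error review at 17, Group study at 21. The latest is hour 21.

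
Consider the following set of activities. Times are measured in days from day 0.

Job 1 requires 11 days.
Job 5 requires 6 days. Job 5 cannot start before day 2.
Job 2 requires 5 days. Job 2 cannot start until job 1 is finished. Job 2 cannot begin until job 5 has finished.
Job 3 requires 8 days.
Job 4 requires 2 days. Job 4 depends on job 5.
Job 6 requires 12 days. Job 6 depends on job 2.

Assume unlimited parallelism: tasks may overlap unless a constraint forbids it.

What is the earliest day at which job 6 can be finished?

Job 5 cannot begin until its own release at day 2. It runs from day 2 to 2 + 6 = day 8.
Job 1 has no prerequisites, so it starts at day 0 and finishes at day 11.
For job 2: job 1 (finishes day 11); job 5 (finishes day 8). Taking the maximum gives a start of day 11, and it finishes at 11 + 5 = day 16.
After job 2 (finishes day 16), job 6 can start at day 16 and finishes at day 28.

28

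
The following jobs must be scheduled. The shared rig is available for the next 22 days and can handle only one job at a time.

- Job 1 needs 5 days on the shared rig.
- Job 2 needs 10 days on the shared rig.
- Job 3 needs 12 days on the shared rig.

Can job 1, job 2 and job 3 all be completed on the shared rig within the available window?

Running back to back, the jobs need 5 + 10 + 12 = 27 days on the shared rig.
Since 27 > 22, they cannot all fit.

No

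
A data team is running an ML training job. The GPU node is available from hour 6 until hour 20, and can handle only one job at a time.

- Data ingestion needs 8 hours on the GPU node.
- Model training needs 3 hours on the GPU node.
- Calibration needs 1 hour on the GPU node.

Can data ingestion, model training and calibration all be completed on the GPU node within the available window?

Yes

The GPU node window is 20 − 6 = 14 hours.
Running back to back, the jobs need 8 + 3 + 1 = 12 hours on the GPU node.
Since 12 ≤ 14, they fit within the window.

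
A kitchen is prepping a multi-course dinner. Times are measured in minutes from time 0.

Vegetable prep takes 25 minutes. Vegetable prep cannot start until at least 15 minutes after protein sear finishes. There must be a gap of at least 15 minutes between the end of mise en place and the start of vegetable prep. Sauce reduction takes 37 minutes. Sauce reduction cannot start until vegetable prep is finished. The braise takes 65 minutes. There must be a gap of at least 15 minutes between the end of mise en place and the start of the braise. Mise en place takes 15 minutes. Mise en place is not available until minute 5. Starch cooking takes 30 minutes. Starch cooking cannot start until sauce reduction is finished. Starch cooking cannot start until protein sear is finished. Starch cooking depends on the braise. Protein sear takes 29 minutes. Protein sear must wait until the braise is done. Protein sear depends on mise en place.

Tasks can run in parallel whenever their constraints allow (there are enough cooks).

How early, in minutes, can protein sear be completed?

After its own release at minute 5, mise en place can start at minute 5 and finishes at minute 20.
The braise waits on mise en place (finishes minute 20, plus 15-minute gap → minute 35), so it starts at minute 35 and finishes at 35 + 65 = minute 100.
Protein sear has to wait for the braise (finishes minute 100); mise en place (finishes minute 20). The latest of these is minute 100, so protein sear runs minute 100 to 100 + 29 = minute 129.

129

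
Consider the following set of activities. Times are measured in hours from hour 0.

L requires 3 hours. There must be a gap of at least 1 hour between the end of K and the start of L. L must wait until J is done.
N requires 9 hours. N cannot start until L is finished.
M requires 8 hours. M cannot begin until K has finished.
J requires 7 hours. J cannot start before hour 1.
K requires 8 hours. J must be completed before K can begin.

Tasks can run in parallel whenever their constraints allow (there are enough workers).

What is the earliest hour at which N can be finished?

29

After its own release at hour 1, J can start at hour 1 and finishes at hour 8.
K cannot begin until J (finishes hour 8). It runs from hour 8 to 8 + 8 = hour 16.
L needs all of K (finishes hour 16, plus 1-hour gap → hour 17); J (finishes hour 8). That puts its earliest start at hour 17; it finishes at 17 + 3 = hour 20.
N cannot begin until L (finishes hour 20). It runs from hour 20 to 20 + 9 = hour 29.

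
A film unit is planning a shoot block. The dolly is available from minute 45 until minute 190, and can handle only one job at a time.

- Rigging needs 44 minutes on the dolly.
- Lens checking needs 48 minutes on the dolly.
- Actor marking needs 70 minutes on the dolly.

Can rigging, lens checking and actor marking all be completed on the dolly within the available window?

The dolly window is 190 − 45 = 145 minutes.
Running back to back, the jobs need 44 + 48 + 70 = 162 minutes on the dolly.
Since 162 > 145, they cannot all fit.

No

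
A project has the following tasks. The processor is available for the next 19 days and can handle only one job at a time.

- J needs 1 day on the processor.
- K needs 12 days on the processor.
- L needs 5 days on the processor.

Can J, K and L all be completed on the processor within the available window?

Running back to back, the jobs need 1 + 12 + 5 = 18 days on the processor.
Since 18 ≤ 19, they fit within the window.

Yes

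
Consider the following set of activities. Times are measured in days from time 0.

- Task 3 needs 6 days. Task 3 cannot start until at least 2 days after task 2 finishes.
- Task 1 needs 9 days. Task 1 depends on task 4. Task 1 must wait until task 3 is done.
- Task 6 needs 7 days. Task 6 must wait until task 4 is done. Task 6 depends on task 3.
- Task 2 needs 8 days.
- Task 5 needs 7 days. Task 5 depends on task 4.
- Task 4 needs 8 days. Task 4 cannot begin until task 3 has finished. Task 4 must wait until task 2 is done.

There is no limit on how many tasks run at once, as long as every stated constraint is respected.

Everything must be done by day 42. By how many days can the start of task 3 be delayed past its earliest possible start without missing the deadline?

Task 2 has no prerequisites, so it starts at day 0 and finishes at day 8.
Task 3 cannot begin until task 2 (finishes day 8, plus 2-day gap → day 10). It runs from day 10 to 10 + 6 = day 16.

Working backward from the deadline:
Task 1 must finish by day 42; it takes 9 days, so it must start by 42 − 9 = day 33.
To finish by day 42, task 5 (duration 7) must start no later than day 35.
To finish by day 42, task 6 (duration 7) must start no later than day 35.
Task 4 feeds task 1 (must start by day 33); task 5 (must start by day 35); task 6 (must start by day 35). Taking the minimum, task 4 must finish by day 33 and start by 33 − 8 = day 25.
Task 3 has several dependents: task 1 (must start by day 33); task 4 (must start by day 25); task 6 (must start by day 35). The earliest of those limits is day 25, so task 3 must start by 25 − 6 = day 19.
So task 3 can start as early as day 10 and as late as day 19, giving 19 − 10 = 9 days of slack.

9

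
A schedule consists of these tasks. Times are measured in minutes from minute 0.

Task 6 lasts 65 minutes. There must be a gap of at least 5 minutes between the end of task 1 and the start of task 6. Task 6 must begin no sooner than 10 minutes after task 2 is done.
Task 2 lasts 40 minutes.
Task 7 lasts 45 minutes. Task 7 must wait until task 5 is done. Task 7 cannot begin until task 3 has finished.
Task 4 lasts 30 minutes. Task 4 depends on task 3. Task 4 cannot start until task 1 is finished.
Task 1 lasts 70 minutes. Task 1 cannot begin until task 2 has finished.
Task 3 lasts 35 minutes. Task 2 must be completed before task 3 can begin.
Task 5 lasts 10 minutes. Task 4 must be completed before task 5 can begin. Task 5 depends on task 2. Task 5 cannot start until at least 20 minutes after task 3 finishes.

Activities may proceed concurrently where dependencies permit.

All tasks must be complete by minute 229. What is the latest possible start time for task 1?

Task 7 has no dependents, so it just needs to finish by minute 229. Starting by 229 − 45 = minute 184 achieves that.
Since task 7 (must start by minute 184) depends on it, task 5 must finish by minute 184. Backing off its 10-minute duration gives a latest start of minute 174.
Task 4 feeds into task 5 (must start by minute 174); so task 4 must finish by minute 174 and therefore start by minute 144.
Nothing follows task 6; the deadline of minute 229 is its only limit. It must start by 229 − 65 = minute 164.
Task 1 feeds task 4 (must start by minute 144); task 6 (must start by minute 164, minus 5-minute gap → minute 159). Taking the minimum, task 1 must finish by minute 144 and start by 144 − 70 = minute 74.

74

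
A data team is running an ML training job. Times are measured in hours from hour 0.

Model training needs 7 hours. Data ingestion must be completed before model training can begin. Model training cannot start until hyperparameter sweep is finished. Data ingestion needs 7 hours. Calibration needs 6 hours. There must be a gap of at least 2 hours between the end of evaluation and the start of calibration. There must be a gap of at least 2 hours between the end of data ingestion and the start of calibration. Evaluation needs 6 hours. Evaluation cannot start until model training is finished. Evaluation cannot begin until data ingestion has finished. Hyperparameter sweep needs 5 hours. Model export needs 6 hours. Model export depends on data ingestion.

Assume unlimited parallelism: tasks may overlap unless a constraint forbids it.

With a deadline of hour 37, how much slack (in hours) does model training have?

9

Hyperparameter sweep can start immediately at hour 0; it finishes at hour 5.
Data ingestion has no prerequisites, so it starts at hour 0 and finishes at hour 7.
For model training: data ingestion (finishes hour 7); hyperparameter sweep (finishes hour 5). Taking the maximum gives a start of hour 7, and it finishes at 7 + 7 = hour 14.

Working backward from the deadline:
Nothing follows calibration; the deadline of hour 37 is its only limit. It must start by 37 − 6 = hour 31.
Evaluation must finish before calibration (must start by hour 31, minus 2-hour gap → hour 29). With a 6-hour duration, evaluation must start by 29 − 6 = hour 23.
Model training must finish before evaluation (must start by hour 23). With a 7-hour duration, model training must start by 23 − 7 = hour 16.
So model training can start as early as hour 7 and as late as hour 16, giving 16 − 7 = 9 hours of slack.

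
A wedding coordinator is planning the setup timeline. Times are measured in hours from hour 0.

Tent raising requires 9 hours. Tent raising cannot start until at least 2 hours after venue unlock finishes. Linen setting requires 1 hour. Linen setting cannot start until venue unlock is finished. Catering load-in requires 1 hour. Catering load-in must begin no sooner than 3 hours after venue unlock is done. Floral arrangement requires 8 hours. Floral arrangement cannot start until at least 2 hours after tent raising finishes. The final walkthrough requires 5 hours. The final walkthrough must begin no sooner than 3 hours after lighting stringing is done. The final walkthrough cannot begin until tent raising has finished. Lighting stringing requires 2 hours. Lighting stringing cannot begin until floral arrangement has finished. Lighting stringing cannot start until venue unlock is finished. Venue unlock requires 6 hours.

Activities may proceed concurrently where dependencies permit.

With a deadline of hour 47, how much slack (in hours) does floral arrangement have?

Venue unlock has no prerequisites, so it starts at hour 0 and finishes at hour 6.
Tent raising cannot begin until venue unlock (finishes hour 6, plus 2-hour gap → hour 8). It runs from hour 8 to 8 + 9 = hour 17.
Floral arrangement waits on tent raising (finishes hour 17, plus 2-hour gap → hour 19), so it starts at hour 19 and finishes at 19 + 8 = hour 27.

Working backward from the deadline:
Nothing follows the final walkthrough; the deadline of hour 47 is its only limit. It must start by 47 − 5 = hour 42.
Since the final walkthrough (must start by hour 42, minus 3-hour gap → hour 39) depends on it, lighting stringing must finish by hour 39. Backing off its 2-hour duration gives a latest start of hour 37.
Floral arrangement must finish before lighting stringing (must start by hour 37). With an 8-hour duration, floral arrangement must start by 37 − 8 = hour 29.
So floral arrangement can start as early as hour 19 and as late as hour 29, giving 29 − 19 = 10 hours of slack.

10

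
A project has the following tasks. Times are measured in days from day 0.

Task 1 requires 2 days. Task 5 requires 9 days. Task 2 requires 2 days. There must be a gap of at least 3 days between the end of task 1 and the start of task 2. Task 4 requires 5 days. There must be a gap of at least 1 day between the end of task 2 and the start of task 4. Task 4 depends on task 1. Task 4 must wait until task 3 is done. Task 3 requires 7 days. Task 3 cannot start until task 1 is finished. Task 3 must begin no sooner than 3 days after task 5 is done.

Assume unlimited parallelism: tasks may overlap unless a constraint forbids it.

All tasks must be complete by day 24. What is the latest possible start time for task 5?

To finish by day 24, task 4 (duration 5) must start no later than day 19.
Task 3 feeds into task 4 (must start by day 19); so task 3 must finish by day 19 and therefore start by day 12.
Task 5 feeds into task 3 (must start by day 12, minus 3-day gap → day 9); so task 5 must finish by day 9 and therefore start by day 0.

0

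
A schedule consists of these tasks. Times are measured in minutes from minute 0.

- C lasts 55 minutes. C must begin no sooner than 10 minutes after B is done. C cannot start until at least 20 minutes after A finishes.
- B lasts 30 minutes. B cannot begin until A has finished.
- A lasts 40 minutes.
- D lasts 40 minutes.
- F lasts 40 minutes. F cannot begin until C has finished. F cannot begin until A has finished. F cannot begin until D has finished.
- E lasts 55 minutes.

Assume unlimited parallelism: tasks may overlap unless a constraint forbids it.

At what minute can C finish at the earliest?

135

Nothing blocks A, so it runs from minute 0 to minute 40.
B cannot begin until A (finishes minute 40). It runs from minute 40 to 40 + 30 = minute 70.
C has to wait for B (finishes minute 70, plus 10-minute gap → minute 80); A (finishes minute 40, plus 20-minute gap → minute 60). The latest of these is minute 80, so C runs minute 80 to 80 + 55 = minute 135.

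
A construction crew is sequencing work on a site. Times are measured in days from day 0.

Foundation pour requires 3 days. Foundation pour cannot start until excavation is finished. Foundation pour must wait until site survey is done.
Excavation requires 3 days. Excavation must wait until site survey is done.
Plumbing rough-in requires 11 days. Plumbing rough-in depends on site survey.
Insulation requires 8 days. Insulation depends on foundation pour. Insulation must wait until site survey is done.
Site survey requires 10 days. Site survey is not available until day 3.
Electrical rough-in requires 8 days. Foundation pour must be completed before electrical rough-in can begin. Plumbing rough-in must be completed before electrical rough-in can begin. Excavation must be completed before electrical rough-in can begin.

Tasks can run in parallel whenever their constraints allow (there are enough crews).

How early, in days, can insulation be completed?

27

Site survey cannot begin until its own release at day 3. It runs from day 3 to 3 + 10 = day 13.
After site survey (finishes day 13), excavation can start at day 13 and finishes at day 16.
Foundation pour cannot start until excavation (finishes day 16); site survey (finishes day 13). The controlling bound is day 16, so foundation pour finishes at 16 + 3 = day 19.
Insulation cannot start until foundation pour (finishes day 19); site survey (finishes day 13). The controlling bound is day 19, so insulation finishes at 19 + 8 = day 27.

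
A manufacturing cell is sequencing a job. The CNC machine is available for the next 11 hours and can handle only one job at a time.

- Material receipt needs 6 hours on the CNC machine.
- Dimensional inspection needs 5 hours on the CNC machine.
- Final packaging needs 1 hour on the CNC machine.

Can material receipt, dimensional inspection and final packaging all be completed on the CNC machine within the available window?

Running back to back, the jobs need 6 + 5 + 1 = 12 hours on the CNC machine.
Since 12 > 11, they cannot all fit.

No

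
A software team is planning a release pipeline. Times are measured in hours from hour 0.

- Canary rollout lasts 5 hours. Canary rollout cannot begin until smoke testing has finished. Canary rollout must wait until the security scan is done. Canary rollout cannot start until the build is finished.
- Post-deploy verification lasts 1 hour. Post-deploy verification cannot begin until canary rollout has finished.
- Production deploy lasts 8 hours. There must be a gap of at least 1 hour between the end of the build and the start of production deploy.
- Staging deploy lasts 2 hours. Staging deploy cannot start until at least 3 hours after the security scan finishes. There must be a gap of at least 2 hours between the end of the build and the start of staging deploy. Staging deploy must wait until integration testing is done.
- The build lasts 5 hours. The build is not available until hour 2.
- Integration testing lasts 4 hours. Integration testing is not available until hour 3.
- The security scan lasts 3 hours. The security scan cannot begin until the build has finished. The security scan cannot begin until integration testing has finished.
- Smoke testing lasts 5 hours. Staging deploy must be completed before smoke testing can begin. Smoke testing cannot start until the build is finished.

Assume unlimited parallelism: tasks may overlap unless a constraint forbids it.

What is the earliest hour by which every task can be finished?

After its own release at hour 3, integration testing can start at hour 3 and finishes at hour 7.
The build waits on its own release at hour 2, so it starts at hour 2 and finishes at 2 + 5 = hour 7.
Production deploy cannot begin until the build (finishes hour 7, plus 1-hour gap → hour 8). It runs from hour 8 to 8 + 8 = hour 16.
The security scan has to wait for the build (finishes hour 7); integration testing (finishes hour 7). The latest of these is hour 7, so the security scan runs hour 7 to 7 + 3 = hour 10.
Staging deploy has to wait for the security scan (finishes hour 10, plus 3-hour gap → hour 13); the build (finishes hour 7, plus 2-hour gap → hour 9); integration testing (finishes hour 7). The latest of these is hour 13, so staging deploy runs hour 13 to 13 + 2 = hour 15.
Smoke testing needs all of staging deploy (finishes hour 15); the build (finishes hour 7). That puts its earliest start at hour 15; it finishes at 15 + 5 = hour 20.
Canary rollout needs all of smoke testing (finishes hour 20); the security scan (finishes hour 10); the build (finishes hour 7). That puts its earliest start at hour 20; it finishes at 20 + 5 = hour 25.
Post-deploy verification waits on canary rollout (finishes hour 25), so it starts at hour 25 and finishes at 25 + 1 = hour 26.
All tasks are finished once the last one completes. Finish times: The build at 7, Integration testing at 7, The security scan at 10, Staging deploy at 15, Smoke testing at 20, Canary rollout at 25, Production deploy at 16, Post-deploy verification at 26. The latest is hour 26.

26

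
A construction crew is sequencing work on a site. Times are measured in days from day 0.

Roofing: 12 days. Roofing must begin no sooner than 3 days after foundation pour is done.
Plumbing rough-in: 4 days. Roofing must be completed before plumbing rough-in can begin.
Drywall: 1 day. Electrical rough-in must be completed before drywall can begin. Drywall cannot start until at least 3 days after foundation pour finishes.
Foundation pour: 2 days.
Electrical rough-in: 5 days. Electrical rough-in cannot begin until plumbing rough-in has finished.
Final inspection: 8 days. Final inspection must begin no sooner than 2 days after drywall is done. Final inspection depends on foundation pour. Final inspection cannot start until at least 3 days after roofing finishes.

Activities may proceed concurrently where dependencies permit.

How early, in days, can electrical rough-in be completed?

26

Foundation pour has no prerequisites, so it starts at day 0 and finishes at day 2.
Roofing waits on foundation pour (finishes day 2, plus 3-day gap → day 5), so it starts at day 5 and finishes at 5 + 12 = day 17.
Plumbing rough-in cannot begin until roofing (finishes day 17). It runs from day 17 to 17 + 4 = day 21.
Electrical rough-in cannot begin until plumbing rough-in (finishes day 21). It runs from day 21 to 21 + 5 = day 26.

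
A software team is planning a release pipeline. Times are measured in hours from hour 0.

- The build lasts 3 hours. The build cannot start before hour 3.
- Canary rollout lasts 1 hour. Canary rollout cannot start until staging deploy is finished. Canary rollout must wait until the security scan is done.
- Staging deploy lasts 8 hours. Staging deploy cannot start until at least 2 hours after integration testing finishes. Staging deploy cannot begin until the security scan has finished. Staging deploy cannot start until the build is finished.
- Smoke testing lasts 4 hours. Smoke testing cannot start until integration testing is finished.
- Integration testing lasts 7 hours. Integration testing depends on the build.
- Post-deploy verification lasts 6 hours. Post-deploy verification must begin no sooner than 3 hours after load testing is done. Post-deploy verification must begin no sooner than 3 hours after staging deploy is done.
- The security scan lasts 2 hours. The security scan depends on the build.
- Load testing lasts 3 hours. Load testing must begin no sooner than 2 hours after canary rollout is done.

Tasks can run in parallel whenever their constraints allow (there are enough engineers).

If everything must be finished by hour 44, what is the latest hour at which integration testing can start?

To finish by hour 44, post-deploy verification (duration 6) must start no later than hour 38.
Load testing feeds into post-deploy verification (must start by hour 38, minus 3-hour gap → hour 35); so load testing must finish by hour 35 and therefore start by hour 32.
Canary rollout has to be done before load testing (must start by hour 32, minus 2-hour gap → hour 30). That means finishing by hour 30, i.e. starting by 30 − 1 = hour 29.
For staging deploy: canary rollout (must start by hour 29); post-deploy verification (must start by hour 38, minus 3-hour gap → hour 35). The most restrictive is hour 29; with an 8-hour duration, staging deploy must start by hour 21.
To finish by hour 44, smoke testing (duration 4) must start no later than hour 40.
Integration testing must finish in time for staging deploy (must start by hour 21, minus 2-hour gap → hour 19); smoke testing (must start by hour 40). The tightest is hour 19, so integration testing must start by 19 − 7 = hour 12.

12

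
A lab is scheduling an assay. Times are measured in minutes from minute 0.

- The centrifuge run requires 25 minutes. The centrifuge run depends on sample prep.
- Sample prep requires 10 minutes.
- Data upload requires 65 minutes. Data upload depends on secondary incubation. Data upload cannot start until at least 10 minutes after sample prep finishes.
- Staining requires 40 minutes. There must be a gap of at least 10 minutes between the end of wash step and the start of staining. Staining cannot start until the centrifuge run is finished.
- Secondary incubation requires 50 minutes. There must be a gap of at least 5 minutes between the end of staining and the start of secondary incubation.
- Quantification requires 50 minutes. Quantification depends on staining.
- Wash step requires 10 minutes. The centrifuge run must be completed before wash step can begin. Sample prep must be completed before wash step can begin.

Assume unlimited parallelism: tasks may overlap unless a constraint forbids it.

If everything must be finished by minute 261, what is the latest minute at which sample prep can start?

46

Data upload has no dependents, so it just needs to finish by minute 261. Starting by 261 − 65 = minute 196 achieves that.
Secondary incubation must finish before data upload (must start by minute 196). With a 50-minute duration, secondary incubation must start by 196 − 50 = minute 146.
Quantification has no dependents, so it just needs to finish by minute 261. Starting by 261 − 50 = minute 211 achieves that.
Staining has several dependents: secondary incubation (must start by minute 146, minus 5-minute gap → minute 141); quantification (must start by minute 211). The earliest of those limits is minute 141, so staining must start by 141 − 40 = minute 101.
Wash step feeds into staining (must start by minute 101, minus 10-minute gap → minute 91); so wash step must finish by minute 91 and therefore start by minute 81.
The centrifuge run has several dependents: wash step (must start by minute 81); staining (must start by minute 101). The earliest of those limits is minute 81, so the centrifuge run must start by 81 − 25 = minute 56.
Sample prep has several dependents: the centrifuge run (must start by minute 56); wash step (must start by minute 81); data upload (must start by minute 196, minus 10-minute gap → minute 186). The earliest of those limits is minute 56, so sample prep must start by 56 − 10 = minute 46.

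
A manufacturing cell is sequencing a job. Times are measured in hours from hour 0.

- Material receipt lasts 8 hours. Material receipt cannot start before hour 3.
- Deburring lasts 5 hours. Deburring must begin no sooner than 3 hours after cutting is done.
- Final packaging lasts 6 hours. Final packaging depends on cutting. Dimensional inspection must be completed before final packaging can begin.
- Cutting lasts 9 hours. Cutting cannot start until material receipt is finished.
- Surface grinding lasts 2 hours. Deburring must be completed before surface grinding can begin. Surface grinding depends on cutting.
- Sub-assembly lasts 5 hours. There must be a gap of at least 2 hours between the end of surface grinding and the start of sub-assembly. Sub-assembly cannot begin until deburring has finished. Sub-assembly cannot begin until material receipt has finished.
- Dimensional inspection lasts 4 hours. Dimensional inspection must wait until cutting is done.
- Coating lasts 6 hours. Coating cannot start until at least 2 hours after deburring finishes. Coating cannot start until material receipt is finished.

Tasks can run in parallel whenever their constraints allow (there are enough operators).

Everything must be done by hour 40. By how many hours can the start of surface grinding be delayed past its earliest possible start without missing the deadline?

Material receipt waits on its own release at hour 3, so it starts at hour 3 and finishes at 3 + 8 = hour 11.
Cutting cannot begin until material receipt (finishes hour 11). It runs from hour 11 to 11 + 9 = hour 20.
After cutting (finishes hour 20, plus 3-hour gap → hour 23), deburring can start at hour 23 and finishes at hour 28.
Surface grinding cannot start until deburring (finishes hour 28); cutting (finishes hour 20). The controlling bound is hour 28, so surface grinding finishes at 28 + 2 = hour 30.

Working backward from the deadline:
Sub-assembly has no dependents, so it just needs to finish by hour 40. Starting by 40 − 5 = hour 35 achieves that.
Surface grinding feeds into sub-assembly (must start by hour 35, minus 2-hour gap → hour 33); so surface grinding must finish by hour 33 and therefore start by hour 31.
So surface grinding can start as early as hour 28 and as late as hour 31, giving 31 − 28 = 3 hours of slack.

3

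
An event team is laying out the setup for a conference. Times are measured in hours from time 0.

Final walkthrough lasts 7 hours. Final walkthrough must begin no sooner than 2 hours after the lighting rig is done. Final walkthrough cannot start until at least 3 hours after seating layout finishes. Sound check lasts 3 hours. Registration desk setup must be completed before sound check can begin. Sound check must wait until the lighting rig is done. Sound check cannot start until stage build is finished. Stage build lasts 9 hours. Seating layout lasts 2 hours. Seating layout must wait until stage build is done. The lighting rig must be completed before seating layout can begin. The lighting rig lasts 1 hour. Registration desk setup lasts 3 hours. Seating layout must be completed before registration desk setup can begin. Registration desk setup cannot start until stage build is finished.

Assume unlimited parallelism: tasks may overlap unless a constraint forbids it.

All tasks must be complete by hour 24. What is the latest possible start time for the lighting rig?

11

Sound check must finish by hour 24; it takes 3 hours, so it must start by 24 − 3 = hour 21.
Since sound check (must start by hour 21) depends on it, registration desk setup must finish by hour 21. Backing off its 3-hour duration gives a latest start of hour 18.
Final walkthrough must finish by hour 24; it takes 7 hours, so it must start by 24 − 7 = hour 17.
Seating layout must finish in time for registration desk setup (must start by hour 18); final walkthrough (must start by hour 17, minus 3-hour gap → hour 14). The tightest is hour 14, so seating layout must start by 14 − 2 = hour 12.
For the lighting rig: seating layout (must start by hour 12); sound check (must start by hour 21); final walkthrough (must start by hour 17, minus 2-hour gap → hour 15). The most restrictive is hour 12; with a 1-hour duration, the lighting rig must start by hour 11.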